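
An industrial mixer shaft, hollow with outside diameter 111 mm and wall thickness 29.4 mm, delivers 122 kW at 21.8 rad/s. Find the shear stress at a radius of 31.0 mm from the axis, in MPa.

ω = 21.8 rad/s, so T = P/ω = 122×10³ / 21.80 = 5596 N·m.
J = π(d_o⁴ − d_i⁴)/32 = π(0.111⁴ − 0.0522⁴)/32 = 1.417×10^-5 m⁴.
Shear stress varies linearly with radius: τ = T·r/J = 5596 × 0.0310 / 1.417×10^-5 = 1.224×10^7 Pa.

12.2 MPa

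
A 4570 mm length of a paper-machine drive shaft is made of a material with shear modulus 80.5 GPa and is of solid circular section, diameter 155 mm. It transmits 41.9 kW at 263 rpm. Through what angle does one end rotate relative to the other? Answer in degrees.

ω = 2π·263/60 = 27.54 rad/s, so T = P/ω = 41.9×10³ / 27.54 = 1521 N·m.
J = πd⁴/32 = π(0.155)⁴/32 = 5.667×10^-5 m⁴.
θ = T·L/(G·J) = 1521 × 4.57 / (80.5×10⁹ × 5.667×10^-5) = 1.524×10^-3 rad.

0.0873°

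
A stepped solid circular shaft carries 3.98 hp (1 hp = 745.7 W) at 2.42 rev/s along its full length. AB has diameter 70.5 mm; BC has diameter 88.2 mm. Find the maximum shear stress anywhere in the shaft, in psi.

411 psi

ω = 2π·2.42 = 15.21 rad/s, so T = P/ω = 3.98×745.7 / 15.21 = 195.2 N·m.
Under the same torque, τ_max = 16T/(πd³) is largest where d is smallest — segment AB (d = 70.5 mm).
τ_max = 16·195.2/(π·(0.0705)³) = 2.837×10^6 Pa.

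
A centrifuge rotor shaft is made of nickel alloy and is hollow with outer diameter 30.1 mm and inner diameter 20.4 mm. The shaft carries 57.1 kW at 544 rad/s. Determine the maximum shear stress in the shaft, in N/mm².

24.8 N/mm²

ω = 544 rad/s, so T = P/ω = 57.1×10³ / 544.0 = 105.0 N·m.
J = π(d_o⁴ − d_i⁴)/32 = π(0.0301⁴ − 0.0204⁴)/32 = 6.358×10^-8 m⁴.
τ_max = T·r/J = 105.0 × 0.0151 / 6.358×10^-8 = 2.484×10^7 Pa.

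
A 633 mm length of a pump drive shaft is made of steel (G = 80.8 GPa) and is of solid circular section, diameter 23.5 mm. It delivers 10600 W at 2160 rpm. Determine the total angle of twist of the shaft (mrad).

ω = 2π·2160/60 = 226.2 rad/s, so T = P/ω = 10600 / 226.2 = 46.86 N·m.
J = πd⁴/32 = π(0.0235)⁴/32 = 2.994×10^-8 m⁴.
θ = T·L/(G·J) = 46.86 × 0.633 / (80.8×10⁹ × 2.994×10^-8) = 0.01226 rad.

12.3 mrad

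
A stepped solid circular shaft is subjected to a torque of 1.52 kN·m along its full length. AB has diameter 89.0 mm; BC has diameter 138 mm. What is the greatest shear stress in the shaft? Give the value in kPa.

Under the same torque, τ_max = 16T/(πd³) is largest where d is smallest — segment AB (d = 89.0 mm).
τ_max = 16·1520/(π·(0.0890)³) = 1.098×10^7 Pa.

11000 kPa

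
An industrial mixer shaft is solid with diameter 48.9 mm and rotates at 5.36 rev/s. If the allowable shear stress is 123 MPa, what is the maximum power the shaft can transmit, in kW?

J = πd⁴/32 = π(0.0489)⁴/32 = 5.614×10^-7 m⁴.
T_max = τ_allow·J/r = 1.23×10^8 × 5.614×10^-7 / 0.0244 = 2824 N·m.
ω = 2π·5.36 = 33.68 rad/s, so P_max = T_max·ω = 9.511×10^4 W.

95.1 kW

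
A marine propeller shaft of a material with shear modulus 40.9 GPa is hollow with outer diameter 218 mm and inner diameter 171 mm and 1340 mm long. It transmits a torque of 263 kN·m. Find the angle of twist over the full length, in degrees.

3.58°

J = π(d_o⁴ − d_i⁴)/32 = π(0.218⁴ − 0.171⁴)/32 = 1.378×10^-4 m⁴.
θ = T·L/(G·J) = 263000 × 1.34 / (40.9×10⁹ × 1.378×10^-4) = 0.06254 rad.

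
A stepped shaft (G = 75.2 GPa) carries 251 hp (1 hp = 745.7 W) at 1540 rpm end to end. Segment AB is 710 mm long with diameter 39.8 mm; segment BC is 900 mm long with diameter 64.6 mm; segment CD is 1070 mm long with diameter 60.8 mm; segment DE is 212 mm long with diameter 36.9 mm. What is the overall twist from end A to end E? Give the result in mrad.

ω = 2π·1540/60 = 161.3 rad/s, so T = P/ω = 251×745.7 / 161.3 = 1161 N·m.
J_AB = π(0.0398)⁴/32 = 2.46×10^-7 m⁴; J_BC = π(0.0646)⁴/32 = 1.71×10^-6 m⁴; J_CD = π(0.0608)⁴/32 = 1.34×10^-6 m⁴; J_DE = π(0.0369)⁴/32 = 1.82×10^-7 m⁴.
θ = (T/G)·Σ L_i/J_i = (1161/75.2×10⁹)·(0.710/2.46×10^-7 + 0.900/1.71×10^-6 + 1.07/1.34×10^-6 + 0.212/1.82×10^-7) = 0.08289 rad.

82.9 mrad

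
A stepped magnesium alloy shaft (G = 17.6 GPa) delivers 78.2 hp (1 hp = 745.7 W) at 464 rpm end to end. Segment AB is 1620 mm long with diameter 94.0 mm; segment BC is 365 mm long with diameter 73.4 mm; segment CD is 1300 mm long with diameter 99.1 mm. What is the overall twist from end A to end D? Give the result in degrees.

ω = 2π·464/60 = 48.59 rad/s, so T = P/ω = 78.2×745.7 / 48.59 = 1200 N·m.
J_AB = π(0.0940)⁴/32 = 7.66×10^-6 m⁴; J_BC = π(0.0734)⁴/32 = 2.85×10^-6 m⁴; J_CD = π(0.0991)⁴/32 = 9.47×10^-6 m⁴.
θ = (T/G)·Σ L_i/J_i = (1200/17.6×10⁹)·(1.62/7.66×10^-6 + 0.365/2.85×10^-6 + 1.30/9.47×10^-6) = 0.03251 rad.

1.86°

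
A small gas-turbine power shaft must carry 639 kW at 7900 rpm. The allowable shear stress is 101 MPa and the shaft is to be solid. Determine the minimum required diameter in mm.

33.9 mm

ω = 2π·7900/60 = 827.3 rad/s, so T = P/ω = 639×10³ / 827.3 = 772.4 N·m.
For a solid shaft τ_max = 16T/(πd³), so d = (16T/(π τ_allow))^(1/3) = (16·772.4/(π·1.01×10^8))^(1/3) = 0.03390 m.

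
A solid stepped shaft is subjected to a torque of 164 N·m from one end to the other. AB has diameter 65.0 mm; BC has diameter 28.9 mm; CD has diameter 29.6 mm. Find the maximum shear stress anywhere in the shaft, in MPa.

34.6 MPa

Under the same torque, τ_max = 16T/(πd³) is largest where d is smallest — segment BC (d = 28.9 mm).
τ_max = 16·164.0/(π·(0.0289)³) = 3.460×10^7 Pa.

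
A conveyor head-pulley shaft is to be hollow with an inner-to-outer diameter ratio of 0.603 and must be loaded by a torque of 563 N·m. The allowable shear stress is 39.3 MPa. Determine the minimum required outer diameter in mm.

43.8 mm

For a hollow shaft with d_i/d_o = 0.603: τ_max = 16T/(π d_o³ (1−k⁴)), so d_o = [16T/(π τ_allow (1−k⁴))]^(1/3) = [16·563.0/(π·3.93×10^7·0.8678)]^(1/3) = 0.04381 m.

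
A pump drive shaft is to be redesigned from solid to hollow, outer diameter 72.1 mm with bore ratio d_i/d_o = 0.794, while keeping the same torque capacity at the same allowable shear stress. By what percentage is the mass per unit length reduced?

Equal τ_max and T ⇒ the solid shaft needs d_s³ = d_o³(1−k⁴), so d_s = 72.1·(1−0.794⁴)^(1/3) = 60.90 mm.
Area ratio A_h/A_s = d_o²(1−k²)/d_s² = (1−k²)/(1−k⁴)^(2/3) = 0.5180.
Mass saving = 1 − 0.5180 = 48.2 %.

48.2 %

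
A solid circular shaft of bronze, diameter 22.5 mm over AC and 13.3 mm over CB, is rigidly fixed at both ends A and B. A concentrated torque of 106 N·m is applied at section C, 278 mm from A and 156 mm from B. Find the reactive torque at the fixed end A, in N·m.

87.1 N·m

Compatibility: T_A·a/J_AC = T_B·b/J_CB with T_A + T_B = T₀.
J_AC = 2.52×10^-8 m⁴, J_CB = 3.07×10^-9 m⁴, so T_A = T₀·(J_AC/a)/((J_AC/a)+(J_CB/b)) = 87.06 N·m, T_B = 18.94 N·m.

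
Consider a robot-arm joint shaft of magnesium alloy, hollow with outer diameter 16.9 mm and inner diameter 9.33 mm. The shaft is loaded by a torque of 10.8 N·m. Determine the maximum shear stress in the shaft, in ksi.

1.82 ksi

J = π(d_o⁴ − d_i⁴)/32 = π(0.0169⁴ − 0.00933⁴)/32 = 7.264×10^-9 m⁴.
τ_max = T·r/J = 10.80 × 0.00845 / 7.264×10^-9 = 1.256×10^7 Pa.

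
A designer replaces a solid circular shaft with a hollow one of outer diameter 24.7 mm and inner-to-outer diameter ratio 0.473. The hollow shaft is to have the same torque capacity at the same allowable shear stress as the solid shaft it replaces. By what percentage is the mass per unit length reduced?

Equal τ_max and T ⇒ the solid shaft needs d_s³ = d_o³(1−k⁴), so d_s = 24.7·(1−0.473⁴)^(1/3) = 24.28 mm.
Area ratio A_h/A_s = d_o²(1−k²)/d_s² = (1−k²)/(1−k⁴)^(2/3) = 0.8033.
Mass saving = 1 − 0.8033 = 19.7 %.

19.7 %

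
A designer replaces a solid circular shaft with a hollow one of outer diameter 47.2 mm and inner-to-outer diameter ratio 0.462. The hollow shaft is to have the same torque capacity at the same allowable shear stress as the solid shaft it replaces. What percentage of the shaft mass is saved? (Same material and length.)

18.9 %

Equal τ_max and T ⇒ the solid shaft needs d_s³ = d_o³(1−k⁴), so d_s = 47.2·(1−0.462⁴)^(1/3) = 46.47 mm.
Area ratio A_h/A_s = d_o²(1−k²)/d_s² = (1−k²)/(1−k⁴)^(2/3) = 0.8114.
Mass saving = 1 − 0.8114 = 18.9 %.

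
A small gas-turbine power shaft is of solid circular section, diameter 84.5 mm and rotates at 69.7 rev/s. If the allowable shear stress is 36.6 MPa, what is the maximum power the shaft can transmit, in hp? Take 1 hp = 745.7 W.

J = πd⁴/32 = π(0.0845)⁴/32 = 5.005×10^-6 m⁴.
T_max = τ_allow·J/r = 3.66×10^7 × 5.005×10^-6 / 0.0423 = 4336 N·m.
ω = 2π·69.7 = 437.9 rad/s, so P_max = T_max·ω = 1.899×10^6 W.

2550 hp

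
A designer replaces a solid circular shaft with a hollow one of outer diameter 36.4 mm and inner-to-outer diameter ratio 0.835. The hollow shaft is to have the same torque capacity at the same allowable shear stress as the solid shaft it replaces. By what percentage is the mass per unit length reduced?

Equal τ_max and T ⇒ the solid shaft needs d_s³ = d_o³(1−k⁴), so d_s = 36.4·(1−0.835⁴)^(1/3) = 29.16 mm.
Area ratio A_h/A_s = d_o²(1−k²)/d_s² = (1−k²)/(1−k⁴)^(2/3) = 0.4719.
Mass saving = 1 − 0.4719 = 52.8 %.

52.8 %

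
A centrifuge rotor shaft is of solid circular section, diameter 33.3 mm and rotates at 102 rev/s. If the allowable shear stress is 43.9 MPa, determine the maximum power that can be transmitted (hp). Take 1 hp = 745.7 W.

J = πd⁴/32 = π(0.0333)⁴/32 = 1.207×10^-7 m⁴.
T_max = τ_allow·J/r = 4.39×10^7 × 1.207×10^-7 / 0.0166 = 318.3 N·m.
ω = 2π·102 = 640.9 rad/s, so P_max = T_max·ω = 2.040×10^5 W.

274 hp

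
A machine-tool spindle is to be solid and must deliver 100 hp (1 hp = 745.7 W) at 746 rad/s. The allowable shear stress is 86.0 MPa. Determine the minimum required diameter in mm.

ω = 746 rad/s, so T = P/ω = 100×745.7 / 746.0 = 99.96 N·m.
For a solid shaft τ_max = 16T/(πd³), so d = (16T/(π τ_allow))^(1/3) = (16·99.96/(π·8.60×10^7))^(1/3) = 0.01809 m.

18.1 mm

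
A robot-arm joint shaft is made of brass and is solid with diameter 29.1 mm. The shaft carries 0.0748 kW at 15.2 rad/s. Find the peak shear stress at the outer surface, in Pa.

ω = 15.2 rad/s, so T = P/ω = 0.0748×10³ / 15.20 = 4.921 N·m.
J = πd⁴/32 = π(0.0291)⁴/32 = 7.040×10^-8 m⁴.
τ_max = T·r/J = 4.921 × 0.0146 / 7.040×10^-8 = 1.017×10^6 Pa.

1.02e6 Pa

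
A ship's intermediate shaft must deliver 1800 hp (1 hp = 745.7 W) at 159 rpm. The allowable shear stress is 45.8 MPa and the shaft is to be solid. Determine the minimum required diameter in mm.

208 mm

ω = 2π·159/60 = 16.65 rad/s, so T = P/ω = 1800×745.7 / 16.65 = 80610 N·m.
For a solid shaft τ_max = 16T/(πd³), so d = (16T/(π τ_allow))^(1/3) = (16·80610/(π·4.58×10^7))^(1/3) = 0.2077 m.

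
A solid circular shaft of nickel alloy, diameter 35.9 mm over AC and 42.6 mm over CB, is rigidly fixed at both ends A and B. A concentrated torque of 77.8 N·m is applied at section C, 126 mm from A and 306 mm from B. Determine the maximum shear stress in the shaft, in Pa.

4.71e6 Pa

Compatibility: T_A·a/J_AC = T_B·b/J_CB with T_A + T_B = T₀.
J_AC = 1.63×10^-7 m⁴, J_CB = 3.23×10^-7 m⁴, so T_A = T₀·(J_AC/a)/((J_AC/a)+(J_CB/b)) = 42.83 N·m, T_B = 34.97 N·m.
τ in each portion: τ_AC = 4.71×10^6 Pa, τ_CB = 2.30×10^6 Pa; maximum is in AC.
τ_max = T_AC·r/J = 42.83·0.0180/1.63×10^-7 = 4.715×10^6 Pa.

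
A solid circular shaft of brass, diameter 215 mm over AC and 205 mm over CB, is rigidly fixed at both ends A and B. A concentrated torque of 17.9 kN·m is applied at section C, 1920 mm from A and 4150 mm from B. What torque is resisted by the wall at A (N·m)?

Compatibility: T_A·a/J_AC = T_B·b/J_CB with T_A + T_B = T₀.
J_AC = 2.10×10^-4 m⁴, J_CB = 1.73×10^-4 m⁴, so T_A = T₀·(J_AC/a)/((J_AC/a)+(J_CB/b)) = 12950 N·m, T_B = 4951 N·m.

12900 N·m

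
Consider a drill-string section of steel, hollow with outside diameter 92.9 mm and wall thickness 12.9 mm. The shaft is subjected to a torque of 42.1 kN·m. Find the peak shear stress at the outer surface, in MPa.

J = π(d_o⁴ − d_i⁴)/32 = π(0.0929⁴ − 0.0671⁴)/32 = 5.322×10^-6 m⁴.
τ_max = T·r/J = 42100 × 0.0465 / 5.322×10^-6 = 3.674×10^8 Pa.

367 MPa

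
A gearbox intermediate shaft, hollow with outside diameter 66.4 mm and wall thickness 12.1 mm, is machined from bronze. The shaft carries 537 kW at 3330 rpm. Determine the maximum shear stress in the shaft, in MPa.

ω = 2π·3330/60 = 348.7 rad/s, so T = P/ω = 537×10³ / 348.7 = 1540 N·m.
J = π(d_o⁴ − d_i⁴)/32 = π(0.0664⁴ − 0.0422⁴)/32 = 1.597×10^-6 m⁴.
τ_max = T·r/J = 1540 × 0.0332 / 1.597×10^-6 = 3.201×10^7 Pa.

32.0 MPa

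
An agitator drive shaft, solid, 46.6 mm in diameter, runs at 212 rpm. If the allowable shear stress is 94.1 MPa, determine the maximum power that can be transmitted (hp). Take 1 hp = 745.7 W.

J = πd⁴/32 = π(0.0466)⁴/32 = 4.630×10^-7 m⁴.
T_max = τ_allow·J/r = 9.41×10^7 × 4.630×10^-7 / 0.0233 = 1870 N·m.
ω = 2π·212/60 = 22.20 rad/s, so P_max = T_max·ω = 4.151×10^4 W.

55.7 hp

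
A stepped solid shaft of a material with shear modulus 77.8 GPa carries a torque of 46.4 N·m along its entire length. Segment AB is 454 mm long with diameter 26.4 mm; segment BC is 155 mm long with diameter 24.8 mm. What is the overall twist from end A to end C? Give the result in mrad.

J_AB = π(0.0264)⁴/32 = 4.77×10^-8 m⁴; J_BC = π(0.0248)⁴/32 = 3.71×10^-8 m⁴.
θ = (T/G)·Σ L_i/J_i = (46.40/77.8×10⁹)·(0.454/4.77×10^-8 + 0.155/3.71×10^-8) = 8.167×10^-3 rad.

8.17 mrad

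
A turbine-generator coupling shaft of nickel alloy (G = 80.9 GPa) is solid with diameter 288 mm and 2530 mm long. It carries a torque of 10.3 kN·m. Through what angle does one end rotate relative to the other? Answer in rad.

J = πd⁴/32 = π(0.288)⁴/32 = 6.754×10^-4 m⁴.
θ = T·L/(G·J) = 10300 × 2.53 / (80.9×10⁹ × 6.754×10^-4) = 4.769×10^-4 rad.

4.77e-4 rad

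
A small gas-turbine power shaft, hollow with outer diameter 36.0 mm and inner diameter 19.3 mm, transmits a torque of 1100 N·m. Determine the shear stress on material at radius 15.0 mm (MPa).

J = π(d_o⁴ − d_i⁴)/32 = π(0.0360⁴ − 0.0193⁴)/32 = 1.513×10^-7 m⁴.
Shear stress varies linearly with radius: τ = T·r/J = 1100 × 0.0150 / 1.513×10^-7 = 1.091×10^8 Pa.

109 MPa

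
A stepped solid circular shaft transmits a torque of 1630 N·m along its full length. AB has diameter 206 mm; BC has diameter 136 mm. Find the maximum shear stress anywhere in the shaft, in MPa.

3.30 MPa

Under the same torque, τ_max = 16T/(πd³) is largest where d is smallest — segment BC (d = 136 mm).
τ_max = 16·1630/(π·(0.136)³) = 3.300×10^6 Pa.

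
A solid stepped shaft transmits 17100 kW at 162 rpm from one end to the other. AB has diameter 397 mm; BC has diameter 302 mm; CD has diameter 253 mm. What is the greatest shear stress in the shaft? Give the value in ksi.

ω = 2π·162/60 = 16.96 rad/s, so T = P/ω = 17100×10³ / 16.96 = 1.008e6 N·m.
Under the same torque, τ_max = 16T/(πd³) is largest where d is smallest — segment CD (d = 253 mm).
τ_max = 16·1.008e6/(π·(0.253)³) = 3.170×10^8 Pa.

46.0 ksi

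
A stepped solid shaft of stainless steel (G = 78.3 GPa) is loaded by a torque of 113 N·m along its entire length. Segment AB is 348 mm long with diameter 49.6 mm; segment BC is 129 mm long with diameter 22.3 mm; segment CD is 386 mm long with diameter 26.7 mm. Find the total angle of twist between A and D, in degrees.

J_AB = π(0.0496)⁴/32 = 5.94×10^-7 m⁴; J_BC = π(0.0223)⁴/32 = 2.43×10^-8 m⁴; J_CD = π(0.0267)⁴/32 = 4.99×10^-8 m⁴.
θ = (T/G)·Σ L_i/J_i = (113.0/78.3×10⁹)·(0.348/5.94×10^-7 + 0.129/2.43×10^-8 + 0.386/4.99×10^-8) = 0.01968 rad.

1.13°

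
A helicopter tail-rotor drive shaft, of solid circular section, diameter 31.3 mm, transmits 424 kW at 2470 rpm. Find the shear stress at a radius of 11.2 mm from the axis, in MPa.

ω = 2π·2470/60 = 258.7 rad/s, so T = P/ω = 424×10³ / 258.7 = 1639 N·m.
J = πd⁴/32 = π(0.0313)⁴/32 = 9.423×10^-8 m⁴.
Shear stress varies linearly with radius: τ = T·r/J = 1639 × 0.0112 / 9.423×10^-8 = 1.948×10^8 Pa.

195 MPa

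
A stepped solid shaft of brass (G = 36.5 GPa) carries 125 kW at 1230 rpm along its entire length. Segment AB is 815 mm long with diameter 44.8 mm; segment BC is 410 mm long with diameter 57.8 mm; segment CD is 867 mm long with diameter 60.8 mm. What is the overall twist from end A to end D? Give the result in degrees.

ω = 2π·1230/60 = 128.8 rad/s, so T = P/ω = 125×10³ / 128.8 = 970.5 N·m.
J_AB = π(0.0448)⁴/32 = 3.95×10^-7 m⁴; J_BC = π(0.0578)⁴/32 = 1.10×10^-6 m⁴; J_CD = π(0.0608)⁴/32 = 1.34×10^-6 m⁴.
θ = (T/G)·Σ L_i/J_i = (970.5/36.5×10⁹)·(0.815/3.95×10^-7 + 0.410/1.10×10^-6 + 0.867/1.34×10^-6) = 0.08192 rad.

4.69°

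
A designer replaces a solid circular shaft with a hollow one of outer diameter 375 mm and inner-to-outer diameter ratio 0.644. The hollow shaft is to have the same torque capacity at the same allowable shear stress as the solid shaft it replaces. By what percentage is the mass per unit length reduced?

33.6 %

Equal τ_max and T ⇒ the solid shaft needs d_s³ = d_o³(1−k⁴), so d_s = 375·(1−0.644⁴)^(1/3) = 352.1 mm.
Area ratio A_h/A_s = d_o²(1−k²)/d_s² = (1−k²)/(1−k⁴)^(2/3) = 0.6637.
Mass saving = 1 − 0.6637 = 33.6 %.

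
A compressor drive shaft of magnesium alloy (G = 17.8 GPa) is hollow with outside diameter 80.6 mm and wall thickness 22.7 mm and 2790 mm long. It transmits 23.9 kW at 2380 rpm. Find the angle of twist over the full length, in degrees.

0.216°

ω = 2π·2380/60 = 249.2 rad/s, so T = P/ω = 23.9×10³ / 249.2 = 95.89 N·m.
J = π(d_o⁴ − d_i⁴)/32 = π(0.0806⁴ − 0.0352⁴)/32 = 3.993×10^-6 m⁴.
θ = T·L/(G·J) = 95.89 × 2.79 / (17.8×10⁹ × 3.993×10^-6) = 3.765×10^-3 rad.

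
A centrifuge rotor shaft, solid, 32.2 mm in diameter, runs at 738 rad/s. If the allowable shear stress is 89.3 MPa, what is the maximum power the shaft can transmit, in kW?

J = πd⁴/32 = π(0.0322)⁴/32 = 1.055×10^-7 m⁴.
T_max = τ_allow·J/r = 8.93×10^7 × 1.055×10^-7 / 0.0161 = 585.4 N·m.
ω = 738 rad/s, so P_max = T_max·ω = 4.320×10^5 W.

432 kW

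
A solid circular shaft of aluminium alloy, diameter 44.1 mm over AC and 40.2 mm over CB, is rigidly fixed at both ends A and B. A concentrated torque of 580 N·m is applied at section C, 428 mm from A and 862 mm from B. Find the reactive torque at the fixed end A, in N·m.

432 N·m

Compatibility: T_A·a/J_AC = T_B·b/J_CB with T_A + T_B = T₀.
J_AC = 3.71×10^-7 m⁴, J_CB = 2.56×10^-7 m⁴, so T_A = T₀·(J_AC/a)/((J_AC/a)+(J_CB/b)) = 431.9 N·m, T_B = 148.1 N·m.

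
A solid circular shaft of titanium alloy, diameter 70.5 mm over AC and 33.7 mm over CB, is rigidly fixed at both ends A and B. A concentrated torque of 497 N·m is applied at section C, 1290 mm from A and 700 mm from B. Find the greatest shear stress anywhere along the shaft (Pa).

Compatibility: T_A·a/J_AC = T_B·b/J_CB with T_A + T_B = T₀.
J_AC = 2.43×10^-6 m⁴, J_CB = 1.27×10^-7 m⁴, so T_A = T₀·(J_AC/a)/((J_AC/a)+(J_CB/b)) = 453.4 N·m, T_B = 43.62 N·m.
τ in each portion: τ_AC = 6.59×10^6 Pa, τ_CB = 5.80×10^6 Pa; maximum is in AC.
τ_max = T_AC·r/J = 453.4·0.0352/2.43×10^-6 = 6.590×10^6 Pa.

6.59e6 Pa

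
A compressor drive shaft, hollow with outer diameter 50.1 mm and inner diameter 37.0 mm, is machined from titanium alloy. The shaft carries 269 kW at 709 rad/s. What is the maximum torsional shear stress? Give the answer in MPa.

21.9 MPa

ω = 709 rad/s, so T = P/ω = 269×10³ / 709.0 = 379.4 N·m.
J = π(d_o⁴ − d_i⁴)/32 = π(0.0501⁴ − 0.0370⁴)/32 = 4.345×10^-7 m⁴.
τ_max = T·r/J = 379.4 × 0.0250 / 4.345×10^-7 = 2.187×10^7 Pa.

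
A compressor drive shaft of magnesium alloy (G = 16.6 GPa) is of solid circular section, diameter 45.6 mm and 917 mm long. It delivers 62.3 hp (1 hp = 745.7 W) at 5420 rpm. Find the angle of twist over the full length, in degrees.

0.610°

ω = 2π·5420/60 = 567.6 rad/s, so T = P/ω = 62.3×745.7 / 567.6 = 81.85 N·m.
J = πd⁴/32 = π(0.0456)⁴/32 = 4.245×10^-7 m⁴.
θ = T·L/(G·J) = 81.85 × 0.917 / (16.6×10⁹ × 4.245×10^-7) = 0.01065 rad.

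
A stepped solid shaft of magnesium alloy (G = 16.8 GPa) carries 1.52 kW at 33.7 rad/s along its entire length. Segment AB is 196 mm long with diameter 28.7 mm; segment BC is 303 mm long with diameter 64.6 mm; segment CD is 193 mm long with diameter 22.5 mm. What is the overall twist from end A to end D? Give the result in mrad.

29.0 mrad

ω = 33.7 rad/s, so T = P/ω = 1.52×10³ / 33.70 = 45.10 N·m.
J_AB = π(0.0287)⁴/32 = 6.66×10^-8 m⁴; J_BC = π(0.0646)⁴/32 = 1.71×10^-6 m⁴; J_CD = π(0.0225)⁴/32 = 2.52×10^-8 m⁴.
θ = (T/G)·Σ L_i/J_i = (45.10/16.8×10⁹)·(0.196/6.66×10^-8 + 0.303/1.71×10^-6 + 0.193/2.52×10^-8) = 0.02897 rad.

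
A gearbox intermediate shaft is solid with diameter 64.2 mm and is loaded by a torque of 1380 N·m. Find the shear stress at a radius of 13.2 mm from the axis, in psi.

J = πd⁴/32 = π(0.0642)⁴/32 = 1.668×10^-6 m⁴.
Shear stress varies linearly with radius: τ = T·r/J = 1380 × 0.0132 / 1.668×10^-6 = 1.092×10^7 Pa.

1580 psi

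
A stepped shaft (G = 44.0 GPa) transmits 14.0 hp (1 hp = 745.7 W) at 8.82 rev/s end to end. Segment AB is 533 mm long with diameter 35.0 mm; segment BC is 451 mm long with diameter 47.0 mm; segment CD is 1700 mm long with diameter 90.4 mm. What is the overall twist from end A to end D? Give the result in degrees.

1.18°

ω = 2π·8.82 = 55.42 rad/s, so T = P/ω = 14.0×745.7 / 55.42 = 188.4 N·m.
J_AB = π(0.0350)⁴/32 = 1.47×10^-7 m⁴; J_BC = π(0.0470)⁴/32 = 4.79×10^-7 m⁴; J_CD = π(0.0904)⁴/32 = 6.56×10^-6 m⁴.
θ = (T/G)·Σ L_i/J_i = (188.4/44.0×10⁹)·(0.533/1.47×10^-7 + 0.451/4.79×10^-7 + 1.70/6.56×10^-6) = 0.02063 rad.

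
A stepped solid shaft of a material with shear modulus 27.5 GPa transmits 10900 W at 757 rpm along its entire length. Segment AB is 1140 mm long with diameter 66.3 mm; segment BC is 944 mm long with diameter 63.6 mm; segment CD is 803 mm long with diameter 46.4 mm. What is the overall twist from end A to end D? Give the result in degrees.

0.846°

ω = 2π·757/60 = 79.27 rad/s, so T = P/ω = 10900 / 79.27 = 137.5 N·m.
J_AB = π(0.0663)⁴/32 = 1.90×10^-6 m⁴; J_BC = π(0.0636)⁴/32 = 1.61×10^-6 m⁴; J_CD = π(0.0464)⁴/32 = 4.55×10^-7 m⁴.
θ = (T/G)·Σ L_i/J_i = (137.5/27.5×10⁹)·(1.14/1.90×10^-6 + 0.944/1.61×10^-6 + 0.803/4.55×10^-7) = 0.01477 rad.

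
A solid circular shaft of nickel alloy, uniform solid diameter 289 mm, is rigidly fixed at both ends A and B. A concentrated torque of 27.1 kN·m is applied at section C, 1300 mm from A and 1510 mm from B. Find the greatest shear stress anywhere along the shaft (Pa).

With uniform GJ and both ends fixed, compatibility θ_AC = θ_CB gives T_A·a = T_B·b, together with T_A + T_B = T₀.
T_A = T₀·b/(a+b) = 27100·1510/2810 = 14560 N·m; T_B = 12540 N·m.
τ in each portion: τ_AC = 3.07×10^6 Pa, τ_CB = 2.65×10^6 Pa; maximum is in AC.
τ_max = T_AC·r/J = 14560·0.144/6.85×10^-4 = 3.073×10^6 Pa.

3.07e6 Pa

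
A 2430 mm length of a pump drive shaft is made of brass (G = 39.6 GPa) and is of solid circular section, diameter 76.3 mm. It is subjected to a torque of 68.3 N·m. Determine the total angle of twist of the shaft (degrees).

0.0722°

J = πd⁴/32 = π(0.0763)⁴/32 = 3.327×10^-6 m⁴.
θ = T·L/(G·J) = 68.30 × 2.43 / (39.6×10⁹ × 3.327×10^-6) = 1.260×10^-3 rad.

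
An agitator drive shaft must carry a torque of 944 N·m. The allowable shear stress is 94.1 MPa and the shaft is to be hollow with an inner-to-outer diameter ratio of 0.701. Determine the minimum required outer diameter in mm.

For a hollow shaft with d_i/d_o = 0.701: τ_max = 16T/(π d_o³ (1−k⁴)), so d_o = [16T/(π τ_allow (1−k⁴))]^(1/3) = [16·944.0/(π·9.41×10^7·0.7585)]^(1/3) = 0.04069 m.

40.7 mm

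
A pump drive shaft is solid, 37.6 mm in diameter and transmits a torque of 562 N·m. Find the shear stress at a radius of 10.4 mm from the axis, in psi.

J = πd⁴/32 = π(0.0376)⁴/32 = 1.962×10^-7 m⁴.
Shear stress varies linearly with radius: τ = T·r/J = 562.0 × 0.0104 / 1.962×10^-7 = 2.979×10^7 Pa.

4320 psi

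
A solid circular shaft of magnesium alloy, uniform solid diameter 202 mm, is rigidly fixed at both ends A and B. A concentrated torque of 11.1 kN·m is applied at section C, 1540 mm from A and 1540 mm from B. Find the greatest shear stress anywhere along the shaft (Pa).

With uniform GJ and both ends fixed, compatibility θ_AC = θ_CB gives T_A·a = T_B·b, together with T_A + T_B = T₀.
T_A = T₀·b/(a+b) = 11100·1540/3080 = 5550 N·m; T_B = 5550 N·m.
τ in each portion: τ_AC = 3.43×10^6 Pa, τ_CB = 3.43×10^6 Pa; maximum is in AC.
τ_max = T_AC·r/J = 5550·0.101/1.63×10^-4 = 3.429×10^6 Pa.

3.43e6 Pa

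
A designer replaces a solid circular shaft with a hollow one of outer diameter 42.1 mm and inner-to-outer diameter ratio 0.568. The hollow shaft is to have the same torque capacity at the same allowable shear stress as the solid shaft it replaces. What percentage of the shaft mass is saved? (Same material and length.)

Equal τ_max and T ⇒ the solid shaft needs d_s³ = d_o³(1−k⁴), so d_s = 42.1·(1−0.568⁴)^(1/3) = 40.59 mm.
Area ratio A_h/A_s = d_o²(1−k²)/d_s² = (1−k²)/(1−k⁴)^(2/3) = 0.7289.
Mass saving = 1 − 0.7289 = 27.1 %.

27.1 %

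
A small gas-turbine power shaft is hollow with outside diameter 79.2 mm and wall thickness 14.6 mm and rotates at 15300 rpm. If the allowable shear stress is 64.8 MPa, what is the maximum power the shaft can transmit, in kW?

8520 kW

J = π(d_o⁴ − d_i⁴)/32 = π(0.0792⁴ − 0.0500⁴)/32 = 3.249×10^-6 m⁴.
T_max = τ_allow·J/r = 6.48×10^7 × 3.249×10^-6 / 0.0396 = 5317 N·m.
ω = 2π·15300/60 = 1602 rad/s, so P_max = T_max·ω = 8.519×10^6 W.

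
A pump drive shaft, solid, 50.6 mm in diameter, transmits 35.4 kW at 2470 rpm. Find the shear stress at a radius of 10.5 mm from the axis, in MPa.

2.23 MPa

ω = 2π·2470/60 = 258.7 rad/s, so T = P/ω = 35.4×10³ / 258.7 = 136.9 N·m.
J = πd⁴/32 = π(0.0506)⁴/32 = 6.436×10^-7 m⁴.
Shear stress varies linearly with radius: τ = T·r/J = 136.9 × 0.0105 / 6.436×10^-7 = 2.233×10^6 Pa.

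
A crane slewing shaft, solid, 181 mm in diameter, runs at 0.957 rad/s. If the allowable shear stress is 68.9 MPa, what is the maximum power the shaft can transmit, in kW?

J = πd⁴/32 = π(0.181)⁴/32 = 1.054×10^-4 m⁴.
T_max = τ_allow·J/r = 6.89×10^7 × 1.054×10^-4 / 0.0905 = 80220 N·m.
ω = 0.957 rad/s, so P_max = T_max·ω = 7.677×10^4 W.

76.8 kW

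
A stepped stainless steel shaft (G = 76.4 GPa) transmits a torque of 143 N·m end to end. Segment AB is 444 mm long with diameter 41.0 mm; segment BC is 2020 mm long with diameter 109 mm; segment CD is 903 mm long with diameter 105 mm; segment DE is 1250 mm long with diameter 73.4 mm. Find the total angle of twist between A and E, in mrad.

4.23 mrad

J_AB = π(0.0410)⁴/32 = 2.77×10^-7 m⁴; J_BC = π(0.109)⁴/32 = 1.39×10^-5 m⁴; J_CD = π(0.105)⁴/32 = 1.19×10^-5 m⁴; J_DE = π(0.0734)⁴/32 = 2.85×10^-6 m⁴.
θ = (T/G)·Σ L_i/J_i = (143.0/76.4×10⁹)·(0.444/2.77×10^-7 + 2.02/1.39×10^-5 + 0.903/1.19×10^-5 + 1.25/2.85×10^-6) = 4.231×10^-3 rad.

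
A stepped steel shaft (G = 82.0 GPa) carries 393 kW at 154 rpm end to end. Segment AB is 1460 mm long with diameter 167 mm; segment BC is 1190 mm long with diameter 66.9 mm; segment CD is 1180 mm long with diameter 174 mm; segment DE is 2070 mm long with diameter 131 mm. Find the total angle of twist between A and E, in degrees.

ω = 2π·154/60 = 16.13 rad/s, so T = P/ω = 393×10³ / 16.13 = 24370 N·m.
J_AB = π(0.167)⁴/32 = 7.64×10^-5 m⁴; J_BC = π(0.0669)⁴/32 = 1.97×10^-6 m⁴; J_CD = π(0.174)⁴/32 = 9.00×10^-5 m⁴; J_DE = π(0.131)⁴/32 = 2.89×10^-5 m⁴.
θ = (T/G)·Σ L_i/J_i = (24370/82.0×10⁹)·(1.46/7.64×10^-5 + 1.19/1.97×10^-6 + 1.18/9.00×10^-5 + 2.07/2.89×10^-5) = 0.2107 rad.

12.1°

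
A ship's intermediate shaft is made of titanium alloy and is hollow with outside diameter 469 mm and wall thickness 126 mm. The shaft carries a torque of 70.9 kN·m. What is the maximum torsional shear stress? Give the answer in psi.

J = π(d_o⁴ − d_i⁴)/32 = π(0.469⁴ − 0.217⁴)/32 = 4.532×10^-3 m⁴.
τ_max = T·r/J = 70900 × 0.234 / 4.532×10^-3 = 3.668×10^6 Pa.

532 psi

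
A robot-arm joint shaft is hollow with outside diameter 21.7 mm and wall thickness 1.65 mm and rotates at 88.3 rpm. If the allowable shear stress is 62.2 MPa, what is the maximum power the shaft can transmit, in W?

557 W

J = π(d_o⁴ − d_i⁴)/32 = π(0.0217⁴ − 0.0184⁴)/32 = 1.052×10^-8 m⁴.
T_max = τ_allow·J/r = 6.22×10^7 × 1.052×10^-8 / 0.0109 = 60.28 N·m.
ω = 2π·88.3/60 = 9.247 rad/s, so P_max = T_max·ω = 557.4 W.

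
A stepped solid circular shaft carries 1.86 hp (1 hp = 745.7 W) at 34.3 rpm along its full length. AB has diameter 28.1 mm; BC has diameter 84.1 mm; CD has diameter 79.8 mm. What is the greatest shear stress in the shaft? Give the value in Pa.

8.86e7 Pa

ω = 2π·34.3/60 = 3.592 rad/s, so T = P/ω = 1.86×745.7 / 3.592 = 386.1 N·m.
Under the same torque, τ_max = 16T/(πd³) is largest where d is smallest — segment AB (d = 28.1 mm).
τ_max = 16·386.1/(π·(0.0281)³) = 8.864×10^7 Pa.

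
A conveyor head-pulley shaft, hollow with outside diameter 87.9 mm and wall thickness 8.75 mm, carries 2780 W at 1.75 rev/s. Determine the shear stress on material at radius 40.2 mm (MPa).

ω = 2π·1.75 = 11.00 rad/s, so T = P/ω = 2780 / 11.00 = 252.8 N·m.
J = π(d_o⁴ − d_i⁴)/32 = π(0.0879⁴ − 0.0704⁴)/32 = 3.449×10^-6 m⁴.
Shear stress varies linearly with radius: τ = T·r/J = 252.8 × 0.0402 / 3.449×10^-6 = 2.947×10^6 Pa.

2.95 MPa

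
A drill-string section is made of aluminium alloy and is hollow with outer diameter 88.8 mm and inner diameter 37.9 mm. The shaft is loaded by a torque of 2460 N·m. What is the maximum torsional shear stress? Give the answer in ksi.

2.68 ksi

J = π(d_o⁴ − d_i⁴)/32 = π(0.0888⁴ − 0.0379⁴)/32 = 5.902×10^-6 m⁴.
τ_max = T·r/J = 2460 × 0.0444 / 5.902×10^-6 = 1.851×10^7 Pa.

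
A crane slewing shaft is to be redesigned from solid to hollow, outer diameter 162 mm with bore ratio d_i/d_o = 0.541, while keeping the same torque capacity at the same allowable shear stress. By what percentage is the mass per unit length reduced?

24.9 %

Equal τ_max and T ⇒ the solid shaft needs d_s³ = d_o³(1−k⁴), so d_s = 162·(1−0.541⁴)^(1/3) = 157.2 mm.
Area ratio A_h/A_s = d_o²(1−k²)/d_s² = (1−k²)/(1−k⁴)^(2/3) = 0.7508.
Mass saving = 1 − 0.7508 = 24.9 %.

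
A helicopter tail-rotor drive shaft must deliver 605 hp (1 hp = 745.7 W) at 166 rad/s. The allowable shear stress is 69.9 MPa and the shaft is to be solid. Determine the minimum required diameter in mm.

58.3 mm

ω = 166 rad/s, so T = P/ω = 605×745.7 / 166.0 = 2718 N·m.
For a solid shaft τ_max = 16T/(πd³), so d = (16T/(π τ_allow))^(1/3) = (16·2718/(π·6.99×10^7))^(1/3) = 0.05829 m.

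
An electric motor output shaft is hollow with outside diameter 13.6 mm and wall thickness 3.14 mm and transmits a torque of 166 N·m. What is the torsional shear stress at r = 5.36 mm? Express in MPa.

J = π(d_o⁴ − d_i⁴)/32 = π(0.0136⁴ − 0.00732⁴)/32 = 3.077×10^-9 m⁴.
Shear stress varies linearly with radius: τ = T·r/J = 166.0 × 0.00536 / 3.077×10^-9 = 2.892×10^8 Pa.

289 MPa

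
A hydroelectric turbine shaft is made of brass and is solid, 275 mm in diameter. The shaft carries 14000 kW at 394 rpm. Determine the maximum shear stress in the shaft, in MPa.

83.1 MPa

ω = 2π·394/60 = 41.26 rad/s, so T = P/ω = 14000×10³ / 41.26 = 339300 N·m.
J = πd⁴/32 = π(0.275)⁴/32 = 5.615×10^-4 m⁴.
τ_max = T·r/J = 339300 × 0.138 / 5.615×10^-4 = 8.310×10^7 Pa.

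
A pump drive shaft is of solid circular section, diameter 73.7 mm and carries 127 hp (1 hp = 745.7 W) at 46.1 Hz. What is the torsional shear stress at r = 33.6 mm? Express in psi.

ω = 2π·46.1 = 289.7 rad/s, so T = P/ω = 127×745.7 / 289.7 = 327.0 N·m.
J = πd⁴/32 = π(0.0737)⁴/32 = 2.896×10^-6 m⁴.
Shear stress varies linearly with radius: τ = T·r/J = 327.0 × 0.0336 / 2.896×10^-6 = 3.793×10^6 Pa.

550 psi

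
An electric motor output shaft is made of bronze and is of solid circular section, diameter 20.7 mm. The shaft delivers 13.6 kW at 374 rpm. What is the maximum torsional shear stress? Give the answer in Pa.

ω = 2π·374/60 = 39.17 rad/s, so T = P/ω = 13.6×10³ / 39.17 = 347.2 N·m.
J = πd⁴/32 = π(0.0207)⁴/32 = 1.803×10^-8 m⁴.
τ_max = T·r/J = 347.2 × 0.0103 / 1.803×10^-8 = 1.994×10^8 Pa.

1.99e8 Pa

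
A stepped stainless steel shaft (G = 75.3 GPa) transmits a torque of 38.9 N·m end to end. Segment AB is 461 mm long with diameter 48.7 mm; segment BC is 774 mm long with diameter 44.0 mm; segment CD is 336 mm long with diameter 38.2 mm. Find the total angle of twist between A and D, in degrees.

J_AB = π(0.0487)⁴/32 = 5.52×10^-7 m⁴; J_BC = π(0.0440)⁴/32 = 3.68×10^-7 m⁴; J_CD = π(0.0382)⁴/32 = 2.09×10^-7 m⁴.
θ = (T/G)·Σ L_i/J_i = (38.90/75.3×10⁹)·(0.461/5.52×10^-7 + 0.774/3.68×10^-7 + 0.336/2.09×10^-7) = 2.348×10^-3 rad.

0.135°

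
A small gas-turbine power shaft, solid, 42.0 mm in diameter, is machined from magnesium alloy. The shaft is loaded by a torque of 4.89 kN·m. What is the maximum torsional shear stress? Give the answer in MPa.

J = πd⁴/32 = π(0.0420)⁴/32 = 3.055×10^-7 m⁴.
τ_max = T·r/J = 4890 × 0.0210 / 3.055×10^-7 = 3.361×10^8 Pa.

336 MPa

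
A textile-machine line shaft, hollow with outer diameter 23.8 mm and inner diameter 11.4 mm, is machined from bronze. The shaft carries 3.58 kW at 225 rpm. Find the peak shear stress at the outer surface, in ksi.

8.79 ksi

ω = 2π·225/60 = 23.56 rad/s, so T = P/ω = 3.58×10³ / 23.56 = 151.9 N·m.
J = π(d_o⁴ − d_i⁴)/32 = π(0.0238⁴ − 0.0114⁴)/32 = 2.984×10^-8 m⁴.
τ_max = T·r/J = 151.9 × 0.0119 / 2.984×10^-8 = 6.059×10^7 Pa.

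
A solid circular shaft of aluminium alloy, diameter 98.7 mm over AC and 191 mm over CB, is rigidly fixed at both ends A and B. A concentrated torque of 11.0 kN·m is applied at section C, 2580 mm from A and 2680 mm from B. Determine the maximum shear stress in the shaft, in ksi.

1.09 ksi

Compatibility: T_A·a/J_AC = T_B·b/J_CB with T_A + T_B = T₀.
J_AC = 9.32×10^-6 m⁴, J_CB = 1.31×10^-4 m⁴, so T_A = T₀·(J_AC/a)/((J_AC/a)+(J_CB/b)) = 758.6 N·m, T_B = 10240 N·m.
τ in each portion: τ_AC = 4.02×10^6 Pa, τ_CB = 7.49×10^6 Pa; maximum is in CB.
τ_max = T_CB·r/J = 10240·0.0955/1.31×10^-4 = 7.486×10^6 Pa.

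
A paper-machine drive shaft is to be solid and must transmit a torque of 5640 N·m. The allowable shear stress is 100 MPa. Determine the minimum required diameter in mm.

66.0 mm

For a solid shaft τ_max = 16T/(πd³), so d = (16T/(π τ_allow))^(1/3) = (16·5640/(π·1.00×10^8))^(1/3) = 0.06598 m.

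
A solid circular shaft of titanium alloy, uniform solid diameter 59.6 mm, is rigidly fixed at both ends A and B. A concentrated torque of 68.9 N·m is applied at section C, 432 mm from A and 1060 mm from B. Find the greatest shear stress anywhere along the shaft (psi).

With uniform GJ and both ends fixed, compatibility θ_AC = θ_CB gives T_A·a = T_B·b, together with T_A + T_B = T₀.
T_A = T₀·b/(a+b) = 68.90·1060/1492 = 48.95 N·m; T_B = 19.95 N·m.
τ in each portion: τ_AC = 1.18×10^6 Pa, τ_CB = 4.80×10^5 Pa; maximum is in AC.
τ_max = T_AC·r/J = 48.95·0.0298/1.24×10^-6 = 1.178×10^6 Pa.

171 psi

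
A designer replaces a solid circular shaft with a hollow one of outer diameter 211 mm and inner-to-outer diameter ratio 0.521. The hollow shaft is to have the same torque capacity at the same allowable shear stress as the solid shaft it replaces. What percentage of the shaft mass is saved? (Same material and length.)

Equal τ_max and T ⇒ the solid shaft needs d_s³ = d_o³(1−k⁴), so d_s = 211·(1−0.521⁴)^(1/3) = 205.7 mm.
Area ratio A_h/A_s = d_o²(1−k²)/d_s² = (1−k²)/(1−k⁴)^(2/3) = 0.7667.
Mass saving = 1 − 0.7667 = 23.3 %.

23.3 %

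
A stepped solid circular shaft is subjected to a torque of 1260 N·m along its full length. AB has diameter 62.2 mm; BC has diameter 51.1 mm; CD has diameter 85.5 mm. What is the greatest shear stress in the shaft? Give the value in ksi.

6.98 ksi

Under the same torque, τ_max = 16T/(πd³) is largest where d is smallest — segment BC (d = 51.1 mm).
τ_max = 16·1260/(π·(0.0511)³) = 4.809×10^7 Pa.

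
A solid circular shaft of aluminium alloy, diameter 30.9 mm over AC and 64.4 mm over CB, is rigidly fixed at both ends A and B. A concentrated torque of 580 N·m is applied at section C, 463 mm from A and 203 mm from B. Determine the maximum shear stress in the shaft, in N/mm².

10.8 N/mm²

Compatibility: T_A·a/J_AC = T_B·b/J_CB with T_A + T_B = T₀.
J_AC = 8.95×10^-8 m⁴, J_CB = 1.69×10^-6 m⁴, so T_A = T₀·(J_AC/a)/((J_AC/a)+(J_CB/b)) = 13.17 N·m, T_B = 566.8 N·m.
τ in each portion: τ_AC = 2.27×10^6 Pa, τ_CB = 1.08×10^7 Pa; maximum is in CB.
τ_max = T_CB·r/J = 566.8·0.0322/1.69×10^-6 = 1.081×10^7 Pa.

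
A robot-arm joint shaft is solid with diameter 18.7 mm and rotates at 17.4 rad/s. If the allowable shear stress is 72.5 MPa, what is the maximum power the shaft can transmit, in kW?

1.62 kW

J = πd⁴/32 = π(0.0187)⁴/32 = 1.201×10^-8 m⁴.
T_max = τ_allow·J/r = 7.25×10^7 × 1.201×10^-8 / 0.00935 = 93.09 N·m.
ω = 17.4 rad/s, so P_max = T_max·ω = 1620 W.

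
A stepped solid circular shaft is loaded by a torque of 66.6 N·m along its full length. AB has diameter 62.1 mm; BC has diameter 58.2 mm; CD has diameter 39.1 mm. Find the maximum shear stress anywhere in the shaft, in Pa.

5.67e6 Pa

Under the same torque, τ_max = 16T/(πd³) is largest where d is smallest — segment CD (d = 39.1 mm).
τ_max = 16·66.60/(π·(0.0391)³) = 5.674×10^6 Pa.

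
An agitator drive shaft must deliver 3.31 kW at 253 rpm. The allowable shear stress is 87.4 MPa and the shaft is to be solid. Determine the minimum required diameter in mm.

19.4 mm

ω = 2π·253/60 = 26.49 rad/s, so T = P/ω = 3.31×10³ / 26.49 = 124.9 N·m.
For a solid shaft τ_max = 16T/(πd³), so d = (16T/(π τ_allow))^(1/3) = (16·124.9/(π·8.74×10^7))^(1/3) = 0.01938 m.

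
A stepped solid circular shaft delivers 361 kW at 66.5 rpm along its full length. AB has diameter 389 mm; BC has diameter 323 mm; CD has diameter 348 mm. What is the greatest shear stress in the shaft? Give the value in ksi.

ω = 2π·66.5/60 = 6.964 rad/s, so T = P/ω = 361×10³ / 6.964 = 51840 N·m.
Under the same torque, τ_max = 16T/(πd³) is largest where d is smallest — segment BC (d = 323 mm).
τ_max = 16·51840/(π·(0.323)³) = 7.835×10^6 Pa.

1.14 ksi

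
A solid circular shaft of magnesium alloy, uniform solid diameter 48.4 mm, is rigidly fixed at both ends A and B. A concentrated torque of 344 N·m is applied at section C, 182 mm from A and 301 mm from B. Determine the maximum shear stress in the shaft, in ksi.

1.40 ksi

With uniform GJ and both ends fixed, compatibility θ_AC = θ_CB gives T_A·a = T_B·b, together with T_A + T_B = T₀.
T_A = T₀·b/(a+b) = 344.0·301/483.0 = 214.4 N·m; T_B = 129.6 N·m.
τ in each portion: τ_AC = 9.63×10^6 Pa, τ_CB = 5.82×10^6 Pa; maximum is in AC.
τ_max = T_AC·r/J = 214.4·0.0242/5.39×10^-7 = 9.630×10^6 Pa.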